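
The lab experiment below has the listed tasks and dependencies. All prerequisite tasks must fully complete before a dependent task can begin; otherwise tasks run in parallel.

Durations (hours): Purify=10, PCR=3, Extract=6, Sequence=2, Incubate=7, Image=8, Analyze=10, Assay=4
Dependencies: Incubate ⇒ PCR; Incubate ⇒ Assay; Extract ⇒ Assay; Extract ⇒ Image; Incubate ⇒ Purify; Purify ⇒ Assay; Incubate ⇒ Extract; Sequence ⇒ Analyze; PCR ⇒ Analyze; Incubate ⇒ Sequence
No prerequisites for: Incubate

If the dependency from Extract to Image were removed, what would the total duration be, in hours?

21

Original critical path: Incubate→Extract→Image = 7+6+8 = 21 ⇒ 21 hours.
Without Extract→Image, Image's earliest start moves from 13 to 0.
The longest chain is now Incubate→Purify→Assay = 7+10+4 = 21, so the schedule takes 21 hours.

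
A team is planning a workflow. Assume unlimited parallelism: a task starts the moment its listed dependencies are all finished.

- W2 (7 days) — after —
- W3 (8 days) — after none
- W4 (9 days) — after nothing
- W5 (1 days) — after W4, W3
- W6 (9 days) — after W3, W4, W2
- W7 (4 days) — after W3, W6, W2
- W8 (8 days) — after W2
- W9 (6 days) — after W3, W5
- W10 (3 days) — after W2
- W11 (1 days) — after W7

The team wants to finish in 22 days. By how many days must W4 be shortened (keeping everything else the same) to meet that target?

1

Current finish: 23 days; target: 22.
W4 is on every critical path, so each day cut from W4 cuts the finish by one (this holds down to a finish of 22).
Need 23 − 22 = 1 day off W4 → W4 becomes 8 days, finish becomes 22.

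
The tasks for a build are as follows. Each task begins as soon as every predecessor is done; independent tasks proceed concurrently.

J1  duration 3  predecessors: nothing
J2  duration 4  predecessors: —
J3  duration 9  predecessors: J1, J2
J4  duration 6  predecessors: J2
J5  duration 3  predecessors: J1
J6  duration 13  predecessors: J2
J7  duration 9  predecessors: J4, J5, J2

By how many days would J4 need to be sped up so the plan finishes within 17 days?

Current finish: 19 days; target: 17.
J4 is on every critical path, so each day cut from J4 cuts the finish by one (this holds down to a finish of 17).
Need 19 − 17 = 2 days off J4 → J4 becomes 4 days, finish becomes 17.

2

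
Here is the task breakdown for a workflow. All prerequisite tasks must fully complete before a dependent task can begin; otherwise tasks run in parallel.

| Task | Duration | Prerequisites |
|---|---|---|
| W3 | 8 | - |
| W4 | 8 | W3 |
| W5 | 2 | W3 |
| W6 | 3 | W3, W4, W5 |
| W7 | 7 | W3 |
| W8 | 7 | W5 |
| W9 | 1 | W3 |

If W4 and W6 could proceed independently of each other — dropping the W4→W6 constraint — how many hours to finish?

Original critical path: W3→W4→W6 = 8+8+3 = 19 ⇒ 19 hours.
Without W4→W6, W6's earliest start moves from 16 to 10.
New critical path: W3→W5→W8 = 8+2+7 = 17 ⇒ 17 hours.

17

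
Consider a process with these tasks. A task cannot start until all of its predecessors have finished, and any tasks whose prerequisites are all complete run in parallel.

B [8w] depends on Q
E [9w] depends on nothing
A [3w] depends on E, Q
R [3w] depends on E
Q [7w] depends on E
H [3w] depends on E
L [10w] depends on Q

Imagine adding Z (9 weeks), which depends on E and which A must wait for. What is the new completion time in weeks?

Originally the project takes 26 weeks.
With Z inserted, A now waits for max(E, Q, Z).
New critical path: E→Q→L = 9+7+10 = 26 ⇒ 26 weeks.

26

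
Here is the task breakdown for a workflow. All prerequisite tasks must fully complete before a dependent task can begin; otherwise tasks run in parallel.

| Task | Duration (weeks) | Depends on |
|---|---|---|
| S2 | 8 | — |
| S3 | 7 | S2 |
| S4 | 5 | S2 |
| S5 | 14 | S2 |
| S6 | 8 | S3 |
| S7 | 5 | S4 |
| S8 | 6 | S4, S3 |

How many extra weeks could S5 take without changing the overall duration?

1

S2→S3→S6 = 8+7+8 = 23 sets the makespan at 23 weeks.
S5 finishes as early as 22 and must finish by 23.
Slack of S5 = 9 − 8 = 1 week.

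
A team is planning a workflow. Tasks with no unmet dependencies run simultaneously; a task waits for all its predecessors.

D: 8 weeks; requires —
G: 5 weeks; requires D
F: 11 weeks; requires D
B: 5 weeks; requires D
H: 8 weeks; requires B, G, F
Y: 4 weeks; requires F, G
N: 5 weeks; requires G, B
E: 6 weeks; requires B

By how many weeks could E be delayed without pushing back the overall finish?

D→F→H = 8+11+8 = 27 sets the makespan at 27 weeks.
The longest chain containing E totals 19 weeks.
Slack of E = 21 − 13 = 8 weeks.

8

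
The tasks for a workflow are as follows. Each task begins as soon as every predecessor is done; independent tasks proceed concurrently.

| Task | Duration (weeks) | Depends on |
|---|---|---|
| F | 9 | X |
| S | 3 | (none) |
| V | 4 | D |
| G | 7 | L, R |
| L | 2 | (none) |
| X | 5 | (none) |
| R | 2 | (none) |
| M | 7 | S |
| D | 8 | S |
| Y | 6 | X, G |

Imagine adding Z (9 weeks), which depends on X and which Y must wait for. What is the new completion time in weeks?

Originally the workflow takes 15 weeks.
With Z inserted, Y now waits for max(X, G, Z).
New critical path: X→Z→Y = 5+9+6 = 20 ⇒ 20 weeks.

20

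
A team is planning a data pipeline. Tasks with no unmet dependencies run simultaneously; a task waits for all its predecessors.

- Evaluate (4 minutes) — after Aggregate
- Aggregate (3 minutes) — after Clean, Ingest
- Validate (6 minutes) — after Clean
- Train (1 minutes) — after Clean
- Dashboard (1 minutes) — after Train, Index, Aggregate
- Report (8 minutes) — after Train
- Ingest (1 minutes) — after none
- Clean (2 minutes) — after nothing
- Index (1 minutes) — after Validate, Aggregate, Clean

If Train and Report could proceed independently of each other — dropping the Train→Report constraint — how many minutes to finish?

10

Before: longest chain Clean→Train→Report = 2+1+8 = 11, finish 11.
Without Train→Report, Report's earliest start moves from 3 to 0.
After: Clean→Validate→Index→Dashboard = 2+6+1+1 = 10 → 10 minutes.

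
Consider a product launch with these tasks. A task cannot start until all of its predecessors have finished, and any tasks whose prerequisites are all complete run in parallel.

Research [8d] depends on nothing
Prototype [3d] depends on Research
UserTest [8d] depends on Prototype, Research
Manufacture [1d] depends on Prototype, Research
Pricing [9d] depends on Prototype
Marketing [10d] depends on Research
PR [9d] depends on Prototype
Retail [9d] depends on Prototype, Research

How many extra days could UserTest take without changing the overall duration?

1

The longest chain is Research→Prototype→Pricing = 8+3+9 = 20; overall finish 20 days.
Longest path through UserTest: 19 days (earliest finish 19, latest finish 20).
Slack of UserTest = 12 − 11 = 1 day.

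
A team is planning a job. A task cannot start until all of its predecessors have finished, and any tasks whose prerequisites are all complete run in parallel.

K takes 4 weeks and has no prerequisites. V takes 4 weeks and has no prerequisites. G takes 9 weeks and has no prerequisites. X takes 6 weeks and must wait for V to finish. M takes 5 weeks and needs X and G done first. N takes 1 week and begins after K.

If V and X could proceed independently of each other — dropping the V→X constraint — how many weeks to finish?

Original critical path: V→X→M = 4+6+5 = 15 ⇒ 15 weeks.
Without V→X, X's earliest start moves from 4 to 0.
After: G→M = 9+5 = 14 → 14 weeks.

14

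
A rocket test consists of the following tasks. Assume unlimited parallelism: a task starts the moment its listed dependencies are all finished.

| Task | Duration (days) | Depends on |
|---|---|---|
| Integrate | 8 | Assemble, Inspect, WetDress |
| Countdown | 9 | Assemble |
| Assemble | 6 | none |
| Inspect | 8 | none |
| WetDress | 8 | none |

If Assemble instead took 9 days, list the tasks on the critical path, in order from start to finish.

Assemble, Countdown

The binding path is WetDress→Integrate = 8+8 = 16; finish at 16 days.
Assemble is off the critical path — its longest chain is 15 days, giving 1 of slack.
Now Assemble→Countdown = 9+9 = 18 is longest, so the finish becomes 18 days.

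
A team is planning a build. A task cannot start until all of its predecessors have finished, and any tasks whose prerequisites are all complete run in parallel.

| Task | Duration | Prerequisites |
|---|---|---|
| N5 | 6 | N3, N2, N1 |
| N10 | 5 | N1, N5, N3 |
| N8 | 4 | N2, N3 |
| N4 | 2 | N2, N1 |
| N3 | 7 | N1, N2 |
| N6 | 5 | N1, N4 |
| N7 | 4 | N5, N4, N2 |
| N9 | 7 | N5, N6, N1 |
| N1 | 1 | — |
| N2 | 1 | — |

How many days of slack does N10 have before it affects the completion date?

2

The longest chain is N1→N3→N5→N9 = 1+7+6+7 = 21; overall finish 21 days.
Longest path through N10: 19 days (earliest finish 19, latest finish 21).
So N10 can slip 21 − 19 = 2 days.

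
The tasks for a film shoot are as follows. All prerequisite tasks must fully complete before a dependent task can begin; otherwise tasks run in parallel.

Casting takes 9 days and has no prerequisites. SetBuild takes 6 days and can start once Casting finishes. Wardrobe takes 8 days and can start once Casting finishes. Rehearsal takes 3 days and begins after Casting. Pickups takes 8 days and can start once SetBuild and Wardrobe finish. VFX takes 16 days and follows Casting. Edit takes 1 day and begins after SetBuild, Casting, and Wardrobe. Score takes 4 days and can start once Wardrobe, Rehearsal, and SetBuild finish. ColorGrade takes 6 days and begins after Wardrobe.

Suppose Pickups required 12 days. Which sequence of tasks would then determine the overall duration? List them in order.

Casting, Wardrobe, Pickups

Critical path before the change: Casting→Wardrobe→Pickups = 9+8+8 = 25 giving 25 days.
Pickups is on the critical path; changing it to 12 makes that path 29 days.
The critical path is still Casting→Wardrobe→Pickups; finish is now 29 days.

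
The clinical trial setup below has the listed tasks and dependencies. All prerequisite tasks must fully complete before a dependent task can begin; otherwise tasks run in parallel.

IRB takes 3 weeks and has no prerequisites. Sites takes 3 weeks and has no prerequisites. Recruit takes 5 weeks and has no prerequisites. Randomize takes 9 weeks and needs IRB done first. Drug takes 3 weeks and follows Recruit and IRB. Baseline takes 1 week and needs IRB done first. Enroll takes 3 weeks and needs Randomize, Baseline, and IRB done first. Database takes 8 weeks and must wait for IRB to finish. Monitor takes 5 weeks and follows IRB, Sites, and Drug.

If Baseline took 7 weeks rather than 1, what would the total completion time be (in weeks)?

15

The binding path is IRB→Randomize→Enroll = 3+9+3 = 15; finish at 15 weeks.
Baseline has 8 weeks of float (longest path through it is 7).
No other chain overtakes it, so the finish is 15 weeks.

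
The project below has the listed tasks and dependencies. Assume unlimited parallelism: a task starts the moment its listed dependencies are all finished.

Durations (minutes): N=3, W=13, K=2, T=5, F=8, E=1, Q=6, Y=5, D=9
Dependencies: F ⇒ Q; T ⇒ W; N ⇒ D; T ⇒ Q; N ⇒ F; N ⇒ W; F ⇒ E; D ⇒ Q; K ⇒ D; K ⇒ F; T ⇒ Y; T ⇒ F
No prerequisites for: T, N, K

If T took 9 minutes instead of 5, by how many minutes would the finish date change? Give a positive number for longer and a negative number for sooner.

As given, the longest chain is T→F→Q = 5+8+6 = 19, so the finish is 19 minutes.
Since T is critical, the +4 change carries straight to that chain (now 23 minutes).
The critical path is still T→F→Q; finish is now 23 minutes.
Change in finish: 23 − 19 = +4 minutes.

4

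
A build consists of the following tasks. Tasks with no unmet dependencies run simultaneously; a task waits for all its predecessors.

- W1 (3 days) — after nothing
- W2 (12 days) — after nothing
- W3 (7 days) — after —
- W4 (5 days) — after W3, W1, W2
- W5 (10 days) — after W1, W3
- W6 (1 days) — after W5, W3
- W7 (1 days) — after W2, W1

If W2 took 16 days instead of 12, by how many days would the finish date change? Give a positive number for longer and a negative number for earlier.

3

As given, the longest chain is W3→W5→W6 = 7+10+1 = 18, so the finish is 18 days.
The longest path through W2 is only 17 days, so W2 has float 1.
New critical path: W2→W4 = 16+5 = 21 ⇒ 21 days.
Change in finish: 21 − 18 = +3 days.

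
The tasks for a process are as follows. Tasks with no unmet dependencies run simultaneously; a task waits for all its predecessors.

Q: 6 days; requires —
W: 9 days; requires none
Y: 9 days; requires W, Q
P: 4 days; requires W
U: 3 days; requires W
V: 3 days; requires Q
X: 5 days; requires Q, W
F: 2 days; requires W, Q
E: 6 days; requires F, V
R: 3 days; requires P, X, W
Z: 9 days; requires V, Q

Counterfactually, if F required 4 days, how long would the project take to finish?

The binding path is Q→V→Z = 6+3+9 = 18; finish at 18 days.
F has 1 day of float (longest path through it is 17).
The binding chain switches to W→F→E = 9+4+6 = 19; finish 19 days.

19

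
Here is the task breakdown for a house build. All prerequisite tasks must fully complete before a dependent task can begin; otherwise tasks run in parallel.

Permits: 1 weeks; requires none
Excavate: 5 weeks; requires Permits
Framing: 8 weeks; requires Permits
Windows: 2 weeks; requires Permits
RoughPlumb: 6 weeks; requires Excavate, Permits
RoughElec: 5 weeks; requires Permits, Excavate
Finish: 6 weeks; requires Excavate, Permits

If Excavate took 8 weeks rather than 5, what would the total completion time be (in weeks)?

Critical path before the change: Permits→Excavate→RoughPlumb = 1+5+6 = 12 giving 12 weeks.
Excavate lies on that path, so at 8 weeks the path becomes 15 weeks.
No other chain overtakes it, so the finish is 15 weeks.

15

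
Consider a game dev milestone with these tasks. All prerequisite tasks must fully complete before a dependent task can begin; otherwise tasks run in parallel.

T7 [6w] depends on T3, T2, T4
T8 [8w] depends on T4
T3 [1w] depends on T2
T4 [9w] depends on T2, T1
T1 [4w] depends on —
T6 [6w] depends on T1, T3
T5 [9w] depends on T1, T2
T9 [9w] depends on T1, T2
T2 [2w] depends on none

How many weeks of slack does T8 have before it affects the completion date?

0

Critical path: T1→T4→T8 = 4+9+8 = 21, so the finish is 21 weeks.
T8 finishes as early as 21 and must finish by 21.
So T8 can slip 21 − 21 = 0 weeks.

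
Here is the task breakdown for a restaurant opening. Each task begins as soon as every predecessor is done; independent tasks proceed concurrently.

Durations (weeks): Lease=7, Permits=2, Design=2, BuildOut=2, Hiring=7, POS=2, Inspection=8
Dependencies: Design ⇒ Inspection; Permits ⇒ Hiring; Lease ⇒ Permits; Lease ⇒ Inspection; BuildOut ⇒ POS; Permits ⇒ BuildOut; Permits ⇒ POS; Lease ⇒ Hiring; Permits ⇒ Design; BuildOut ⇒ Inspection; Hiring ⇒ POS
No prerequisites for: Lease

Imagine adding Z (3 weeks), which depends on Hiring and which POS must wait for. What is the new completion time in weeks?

Originally the plan takes 19 weeks.
With Z inserted, POS now waits for max(Hiring, BuildOut, Permits, Z).
New critical path: Lease→Permits→Hiring→Z→POS = 7+2+7+3+2 = 21 ⇒ 21 weeks.

21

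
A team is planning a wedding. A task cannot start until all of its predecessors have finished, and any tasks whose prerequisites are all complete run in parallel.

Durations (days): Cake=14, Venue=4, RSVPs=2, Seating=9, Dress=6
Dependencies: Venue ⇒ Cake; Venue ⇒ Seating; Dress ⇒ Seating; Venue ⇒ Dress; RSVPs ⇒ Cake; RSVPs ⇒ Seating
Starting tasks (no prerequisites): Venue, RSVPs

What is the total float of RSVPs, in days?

Critical path: Venue→Dress→Seating = 4+6+9 = 19, so the finish is 19 days.
RSVPs finishes as early as 2 and must finish by 5.
So RSVPs can slip 5 − 2 = 3 days.

3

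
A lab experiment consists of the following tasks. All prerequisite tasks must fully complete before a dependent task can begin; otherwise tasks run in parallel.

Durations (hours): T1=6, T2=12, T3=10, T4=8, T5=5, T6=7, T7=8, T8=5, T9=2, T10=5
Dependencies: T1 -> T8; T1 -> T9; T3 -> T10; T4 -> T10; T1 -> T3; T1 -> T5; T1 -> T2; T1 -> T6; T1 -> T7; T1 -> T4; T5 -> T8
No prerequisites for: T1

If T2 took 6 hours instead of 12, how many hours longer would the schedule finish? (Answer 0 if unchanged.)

Actual critical path: T1→T3→T10 = 6+10+5 = 21 ⇒ 21 hours.
T2 has 3 hours of float (longest path through it is 18).
The critical path is still T1→T3→T10; finish is now 21 hours.
Change in finish: 21 − 21 = +0 hours.

0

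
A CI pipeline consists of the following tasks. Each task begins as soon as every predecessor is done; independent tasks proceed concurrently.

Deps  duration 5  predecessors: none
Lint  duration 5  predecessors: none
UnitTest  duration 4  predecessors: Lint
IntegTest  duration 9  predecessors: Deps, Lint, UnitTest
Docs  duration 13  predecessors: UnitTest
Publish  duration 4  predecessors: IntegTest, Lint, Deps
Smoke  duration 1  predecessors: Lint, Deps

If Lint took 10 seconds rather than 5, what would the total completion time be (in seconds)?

27

As given, the longest chain is Lint→UnitTest→IntegTest→Publish = 5+4+9+4 = 22, so the finish is 22 seconds.
Lint lies on that path, so at 10 seconds the path becomes 27 seconds.
No other chain overtakes it, so the finish is 27 seconds.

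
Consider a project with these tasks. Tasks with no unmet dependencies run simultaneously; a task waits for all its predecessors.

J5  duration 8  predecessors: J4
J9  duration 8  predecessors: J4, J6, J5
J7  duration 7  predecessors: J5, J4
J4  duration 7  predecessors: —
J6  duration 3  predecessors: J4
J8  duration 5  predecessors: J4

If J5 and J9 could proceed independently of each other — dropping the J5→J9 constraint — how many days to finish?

Before: longest chain J4→J5→J9 = 7+8+8 = 23, finish 23.
Without J5→J9, J9's earliest start moves from 15 to 10.
After: J4→J5→J7 = 7+8+7 = 22 → 22 days.

22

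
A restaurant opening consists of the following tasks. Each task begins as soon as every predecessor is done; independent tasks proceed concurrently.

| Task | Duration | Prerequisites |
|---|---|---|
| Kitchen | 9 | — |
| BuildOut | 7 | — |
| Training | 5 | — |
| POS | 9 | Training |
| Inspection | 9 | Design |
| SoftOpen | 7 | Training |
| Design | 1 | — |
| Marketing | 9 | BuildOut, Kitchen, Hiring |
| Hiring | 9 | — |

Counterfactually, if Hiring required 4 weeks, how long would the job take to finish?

18

Baseline: Hiring→Marketing = 9+9 = 18 → 18 weeks.
Hiring is on the critical path; changing it to 4 makes that path 13 weeks.
Now Kitchen→Marketing = 9+9 = 18 is longest, so the finish becomes 18 weeks.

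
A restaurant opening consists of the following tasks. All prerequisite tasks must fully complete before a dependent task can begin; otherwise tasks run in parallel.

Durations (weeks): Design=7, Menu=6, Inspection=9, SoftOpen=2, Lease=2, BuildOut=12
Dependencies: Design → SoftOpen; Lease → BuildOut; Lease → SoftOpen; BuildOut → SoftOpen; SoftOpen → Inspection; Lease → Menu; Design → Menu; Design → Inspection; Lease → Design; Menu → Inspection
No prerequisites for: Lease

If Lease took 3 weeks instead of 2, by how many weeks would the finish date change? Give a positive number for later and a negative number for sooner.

Baseline: Lease→BuildOut→SoftOpen→Inspection = 2+12+2+9 = 25 → 25 weeks.
Lease is on the critical path; changing it to 3 makes that path 26 weeks.
The critical path is still Lease→BuildOut→SoftOpen→Inspection; finish is now 26 weeks.
Change in finish: 26 − 25 = +1 weeks.

1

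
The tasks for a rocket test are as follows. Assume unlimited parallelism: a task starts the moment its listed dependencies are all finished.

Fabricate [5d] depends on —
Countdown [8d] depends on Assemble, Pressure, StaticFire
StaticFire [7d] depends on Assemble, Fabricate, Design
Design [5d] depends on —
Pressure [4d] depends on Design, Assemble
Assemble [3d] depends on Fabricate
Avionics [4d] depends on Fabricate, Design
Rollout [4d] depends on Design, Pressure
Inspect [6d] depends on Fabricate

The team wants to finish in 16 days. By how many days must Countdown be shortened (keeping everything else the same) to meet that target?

7

Current finish: 23 days; target: 16.
Countdown is on every critical path, so each day cut from Countdown cuts the finish by one (this holds down to a finish of 16).
Need 23 − 16 = 7 days off Countdown → Countdown becomes 1 day, finish becomes 16.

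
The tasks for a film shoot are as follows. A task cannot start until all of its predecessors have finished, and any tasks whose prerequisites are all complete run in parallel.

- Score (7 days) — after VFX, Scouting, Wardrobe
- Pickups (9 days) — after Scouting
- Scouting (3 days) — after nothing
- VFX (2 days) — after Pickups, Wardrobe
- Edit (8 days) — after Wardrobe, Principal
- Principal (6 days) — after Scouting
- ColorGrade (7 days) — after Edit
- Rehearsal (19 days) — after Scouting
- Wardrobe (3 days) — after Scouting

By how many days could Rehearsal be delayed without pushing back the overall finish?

2

Critical path: Scouting→Principal→Edit→ColorGrade = 3+6+8+7 = 24, so the finish is 24 days.
The longest chain containing Rehearsal totals 22 days.
Float = 24 − 22 = 2.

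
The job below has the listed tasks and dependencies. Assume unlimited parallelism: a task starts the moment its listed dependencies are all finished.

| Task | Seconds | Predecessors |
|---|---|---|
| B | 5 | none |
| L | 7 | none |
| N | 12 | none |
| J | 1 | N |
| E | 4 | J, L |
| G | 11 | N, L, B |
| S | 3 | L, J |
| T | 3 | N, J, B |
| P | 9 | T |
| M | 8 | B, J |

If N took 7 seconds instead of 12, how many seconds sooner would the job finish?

Actual critical path: N→J→T→P = 12+1+3+9 = 25 ⇒ 25 seconds.
N lies on that path, so at 7 seconds the path becomes 20 seconds.
No other chain overtakes it, so the finish is 20 seconds.
Change in finish: 20 − 25 = -5 seconds.

5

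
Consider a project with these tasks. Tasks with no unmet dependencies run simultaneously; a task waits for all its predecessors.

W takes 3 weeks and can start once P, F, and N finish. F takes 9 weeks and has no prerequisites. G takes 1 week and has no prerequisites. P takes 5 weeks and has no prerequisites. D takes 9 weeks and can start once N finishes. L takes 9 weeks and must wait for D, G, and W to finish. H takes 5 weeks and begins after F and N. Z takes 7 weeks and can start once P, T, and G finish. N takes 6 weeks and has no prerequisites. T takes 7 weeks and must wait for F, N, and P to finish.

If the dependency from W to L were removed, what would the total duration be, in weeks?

Before: longest chain N→D→L = 6+9+9 = 24, finish 24.
Dropping W→L doesn't change L's earliest start (15); another predecessor still binds.
After: N→D→L = 6+9+9 = 24 → 24 weeks.

24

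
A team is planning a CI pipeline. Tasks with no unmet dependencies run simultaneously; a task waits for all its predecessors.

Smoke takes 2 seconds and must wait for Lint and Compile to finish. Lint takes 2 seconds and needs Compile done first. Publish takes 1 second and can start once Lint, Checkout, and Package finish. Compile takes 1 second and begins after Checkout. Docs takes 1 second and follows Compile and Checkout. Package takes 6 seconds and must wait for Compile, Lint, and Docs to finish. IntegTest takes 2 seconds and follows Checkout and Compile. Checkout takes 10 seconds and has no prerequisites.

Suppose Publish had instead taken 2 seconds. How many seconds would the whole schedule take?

21

As given, the longest chain is Checkout→Compile→Lint→Package→Publish = 10+1+2+6+1 = 20, so the finish is 20 seconds.
Publish lies on that path, so at 2 seconds the path becomes 21 seconds.
The critical path is still Checkout→Compile→Lint→Package→Publish; finish is now 21 seconds.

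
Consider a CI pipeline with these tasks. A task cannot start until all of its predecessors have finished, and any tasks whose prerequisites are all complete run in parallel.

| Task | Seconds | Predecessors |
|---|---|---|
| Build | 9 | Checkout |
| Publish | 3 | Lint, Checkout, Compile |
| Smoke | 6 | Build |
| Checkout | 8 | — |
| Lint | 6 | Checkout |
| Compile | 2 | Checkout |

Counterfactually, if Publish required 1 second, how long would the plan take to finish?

23

Actual critical path: Checkout→Build→Smoke = 8+9+6 = 23 ⇒ 23 seconds.
The longest path through Publish is only 17 seconds, so Publish has float 6.
The critical path is still Checkout→Build→Smoke; finish is now 23 seconds.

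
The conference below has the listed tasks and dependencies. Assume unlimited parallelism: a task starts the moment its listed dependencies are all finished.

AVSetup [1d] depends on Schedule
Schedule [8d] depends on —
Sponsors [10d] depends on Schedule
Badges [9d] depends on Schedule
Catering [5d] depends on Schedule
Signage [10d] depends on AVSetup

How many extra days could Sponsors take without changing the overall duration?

1

Critical path: Schedule→AVSetup→Signage = 8+1+10 = 19, so the finish is 19 days.
The longest chain containing Sponsors totals 18 days.
So Sponsors can slip 19 − 18 = 1 day.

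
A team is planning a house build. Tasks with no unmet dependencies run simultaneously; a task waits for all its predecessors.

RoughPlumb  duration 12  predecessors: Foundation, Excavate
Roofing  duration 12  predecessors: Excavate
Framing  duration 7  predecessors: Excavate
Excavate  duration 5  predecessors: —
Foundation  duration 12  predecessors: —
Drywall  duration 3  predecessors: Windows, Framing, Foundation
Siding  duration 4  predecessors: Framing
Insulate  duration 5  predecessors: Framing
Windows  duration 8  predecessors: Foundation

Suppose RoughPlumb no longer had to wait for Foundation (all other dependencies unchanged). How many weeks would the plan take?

With the dependency in place, Foundation→RoughPlumb = 12+12 = 24 sets the finish at 24 weeks.
Without Foundation→RoughPlumb, RoughPlumb's earliest start moves from 12 to 5.
New critical path: Foundation→Windows→Drywall = 12+8+3 = 23 ⇒ 23 weeks.

23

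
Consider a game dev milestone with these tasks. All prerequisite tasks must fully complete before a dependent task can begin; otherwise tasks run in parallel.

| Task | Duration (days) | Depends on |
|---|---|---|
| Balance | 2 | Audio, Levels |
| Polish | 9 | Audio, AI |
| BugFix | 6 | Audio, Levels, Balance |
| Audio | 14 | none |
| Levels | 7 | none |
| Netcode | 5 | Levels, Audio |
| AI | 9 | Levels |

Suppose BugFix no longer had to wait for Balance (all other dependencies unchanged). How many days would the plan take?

Original critical path: Levels→AI→Polish = 7+9+9 = 25 ⇒ 25 days.
Without Balance→BugFix, BugFix's earliest start moves from 16 to 14.
New critical path: Levels→AI→Polish = 7+9+9 = 25 ⇒ 25 days.

25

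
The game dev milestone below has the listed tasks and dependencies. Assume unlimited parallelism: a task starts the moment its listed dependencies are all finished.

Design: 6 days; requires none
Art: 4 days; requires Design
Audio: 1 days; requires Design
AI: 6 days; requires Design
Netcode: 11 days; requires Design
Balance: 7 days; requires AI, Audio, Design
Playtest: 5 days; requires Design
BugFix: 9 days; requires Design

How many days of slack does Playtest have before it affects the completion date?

Design→AI→Balance = 6+6+7 = 19 sets the makespan at 19 days.
Longest path through Playtest: 11 days (earliest finish 11, latest finish 19).
Float = 19 − 11 = 8.

8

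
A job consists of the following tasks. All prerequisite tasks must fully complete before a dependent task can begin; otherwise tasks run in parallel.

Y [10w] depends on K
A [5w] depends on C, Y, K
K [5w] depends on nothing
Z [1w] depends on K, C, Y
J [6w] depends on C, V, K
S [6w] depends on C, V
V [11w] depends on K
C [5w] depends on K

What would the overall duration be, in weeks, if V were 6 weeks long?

20

Actual critical path: K→V→S = 5+11+6 = 22 ⇒ 22 weeks.
Since V is critical, the -5 change carries straight to that chain (now 17 weeks).
New critical path: K→Y→A = 5+10+5 = 20 ⇒ 20 weeks.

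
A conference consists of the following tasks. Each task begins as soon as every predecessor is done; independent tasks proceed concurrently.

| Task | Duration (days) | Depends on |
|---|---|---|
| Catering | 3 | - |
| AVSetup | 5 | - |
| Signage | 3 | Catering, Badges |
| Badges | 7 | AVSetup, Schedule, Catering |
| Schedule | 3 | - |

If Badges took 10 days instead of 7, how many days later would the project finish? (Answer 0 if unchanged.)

3

Actual critical path: AVSetup→Badges→Signage = 5+7+3 = 15 ⇒ 15 days.
Badges lies on that path, so at 10 days the path becomes 18 days.
The critical path is still AVSetup→Badges→Signage; finish is now 18 days.
Change in finish: 18 − 15 = +3 days.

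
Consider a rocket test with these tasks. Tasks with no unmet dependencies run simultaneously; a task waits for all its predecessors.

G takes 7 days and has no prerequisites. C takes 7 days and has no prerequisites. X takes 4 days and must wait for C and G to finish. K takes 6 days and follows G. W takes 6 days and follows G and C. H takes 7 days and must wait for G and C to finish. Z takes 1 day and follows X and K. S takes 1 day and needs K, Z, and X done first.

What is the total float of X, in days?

The longest chain is G→K→Z→S = 7+6+1+1 = 15; overall finish 15 days.
The longest chain containing X totals 13 days.
So X can slip 13 − 11 = 2 days.

2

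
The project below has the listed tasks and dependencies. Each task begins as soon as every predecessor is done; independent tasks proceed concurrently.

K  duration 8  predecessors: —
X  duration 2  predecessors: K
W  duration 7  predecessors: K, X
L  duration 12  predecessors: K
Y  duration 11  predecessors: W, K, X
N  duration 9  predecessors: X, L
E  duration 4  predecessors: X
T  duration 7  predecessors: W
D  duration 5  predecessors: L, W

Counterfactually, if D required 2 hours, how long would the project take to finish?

Baseline: K→L→N = 8+12+9 = 29 → 29 hours.
The longest path through D is only 25 hours, so D has float 4.
No other chain overtakes it, so the finish is 29 hours.

29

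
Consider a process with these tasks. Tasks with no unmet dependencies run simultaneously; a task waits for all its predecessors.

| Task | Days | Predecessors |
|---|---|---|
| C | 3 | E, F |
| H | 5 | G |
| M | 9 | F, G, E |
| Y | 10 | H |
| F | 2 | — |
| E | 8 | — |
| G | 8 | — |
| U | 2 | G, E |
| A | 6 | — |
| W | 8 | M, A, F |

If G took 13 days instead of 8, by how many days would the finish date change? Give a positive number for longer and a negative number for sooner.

The binding path is G→M→W = 8+9+8 = 25; finish at 25 days.
G is on the critical path; changing it to 13 makes that path 30 days.
The critical path is still G→M→W; finish is now 30 days.
Change in finish: 30 − 25 = +5 days.

5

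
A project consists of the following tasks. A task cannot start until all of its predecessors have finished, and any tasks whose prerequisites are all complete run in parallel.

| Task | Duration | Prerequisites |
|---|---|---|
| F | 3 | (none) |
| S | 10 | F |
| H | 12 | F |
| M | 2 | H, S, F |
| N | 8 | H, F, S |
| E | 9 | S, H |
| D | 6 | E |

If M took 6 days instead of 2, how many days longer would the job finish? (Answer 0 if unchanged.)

The binding path is F→H→E→D = 3+12+9+6 = 30; finish at 30 days.
M has 13 days of float (longest path through it is 17).
That remains the longest chain; total 30 days.
Change in finish: 30 − 30 = +0 days.

0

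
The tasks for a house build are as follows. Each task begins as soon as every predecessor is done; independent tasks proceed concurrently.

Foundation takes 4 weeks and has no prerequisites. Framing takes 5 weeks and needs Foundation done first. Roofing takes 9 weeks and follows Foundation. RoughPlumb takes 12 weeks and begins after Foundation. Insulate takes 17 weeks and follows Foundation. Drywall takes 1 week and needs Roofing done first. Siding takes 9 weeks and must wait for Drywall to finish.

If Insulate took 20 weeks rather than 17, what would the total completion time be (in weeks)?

24

Actual critical path: Foundation→Roofing→Drywall→Siding = 4+9+1+9 = 23 ⇒ 23 weeks.
The longest path through Insulate is only 21 weeks, so Insulate has float 2.
Now Foundation→Insulate = 4+20 = 24 is longest, so the finish becomes 24 weeks.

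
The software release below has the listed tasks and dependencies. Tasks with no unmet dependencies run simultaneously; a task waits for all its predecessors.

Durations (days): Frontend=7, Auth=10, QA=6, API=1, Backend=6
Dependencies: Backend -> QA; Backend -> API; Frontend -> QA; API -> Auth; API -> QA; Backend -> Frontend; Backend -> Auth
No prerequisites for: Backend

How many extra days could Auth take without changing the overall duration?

2

Backend→Frontend→QA = 6+7+6 = 19 sets the makespan at 19 days.
The longest chain containing Auth totals 17 days.
So Auth can slip 19 − 17 = 2 days.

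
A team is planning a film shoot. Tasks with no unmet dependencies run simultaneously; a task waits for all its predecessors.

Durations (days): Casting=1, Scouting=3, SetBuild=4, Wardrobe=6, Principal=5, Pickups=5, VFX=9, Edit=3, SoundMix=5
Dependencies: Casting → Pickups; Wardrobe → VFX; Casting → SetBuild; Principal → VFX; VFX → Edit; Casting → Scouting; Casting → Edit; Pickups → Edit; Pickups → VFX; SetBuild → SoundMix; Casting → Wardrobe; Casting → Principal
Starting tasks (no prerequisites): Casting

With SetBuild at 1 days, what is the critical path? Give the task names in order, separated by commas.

Casting, Wardrobe, VFX, Edit

Baseline: Casting→Wardrobe→VFX→Edit = 1+6+9+3 = 19 → 19 days.
SetBuild has 9 days of float (longest path through it is 10).
The critical path is still Casting→Wardrobe→VFX→Edit; finish is now 19 days.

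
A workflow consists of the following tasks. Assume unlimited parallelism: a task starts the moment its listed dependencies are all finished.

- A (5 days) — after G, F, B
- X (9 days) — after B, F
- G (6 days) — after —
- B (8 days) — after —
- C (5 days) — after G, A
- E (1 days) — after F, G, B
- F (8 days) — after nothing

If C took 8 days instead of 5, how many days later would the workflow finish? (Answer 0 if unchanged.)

3

Actual critical path: B→A→C = 8+5+5 = 18 ⇒ 18 days.
C is on the critical path; changing it to 8 makes that path 21 days.
That remains the longest chain; total 21 days.
Change in finish: 21 − 18 = +3 days.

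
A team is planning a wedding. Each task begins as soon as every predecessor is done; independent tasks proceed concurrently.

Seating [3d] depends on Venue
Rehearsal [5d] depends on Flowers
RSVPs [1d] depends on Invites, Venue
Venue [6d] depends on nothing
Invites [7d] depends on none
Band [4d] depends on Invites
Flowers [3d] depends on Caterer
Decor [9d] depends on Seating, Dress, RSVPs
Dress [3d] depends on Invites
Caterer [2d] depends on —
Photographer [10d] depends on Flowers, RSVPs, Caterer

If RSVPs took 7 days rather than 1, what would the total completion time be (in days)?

As given, the longest chain is Invites→Dress→Decor = 7+3+9 = 19, so the finish is 19 days.
The longest path through RSVPs is only 18 days, so RSVPs has float 1.
The binding chain switches to Invites→RSVPs→Photographer = 7+7+10 = 24; finish 24 days.

24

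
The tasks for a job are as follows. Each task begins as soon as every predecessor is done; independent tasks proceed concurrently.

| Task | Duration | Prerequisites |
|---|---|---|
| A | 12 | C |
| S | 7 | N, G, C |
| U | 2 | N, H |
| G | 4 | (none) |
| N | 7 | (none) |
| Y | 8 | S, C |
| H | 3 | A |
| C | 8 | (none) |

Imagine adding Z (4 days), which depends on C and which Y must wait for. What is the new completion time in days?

25

Originally the plan takes 25 days.
With Z inserted, Y now waits for max(S, C, Z).
New critical path: C→A→H→U = 8+12+3+2 = 25 ⇒ 25 days.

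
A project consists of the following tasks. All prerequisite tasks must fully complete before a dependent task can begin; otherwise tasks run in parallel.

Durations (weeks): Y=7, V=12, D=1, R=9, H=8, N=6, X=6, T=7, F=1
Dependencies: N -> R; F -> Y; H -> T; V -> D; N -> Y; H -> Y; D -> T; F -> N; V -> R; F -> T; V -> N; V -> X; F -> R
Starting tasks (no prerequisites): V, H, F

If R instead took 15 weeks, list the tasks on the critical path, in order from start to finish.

As given, the longest chain is V→N→R = 12+6+9 = 27, so the finish is 27 weeks.
Since R is critical, the +6 change carries straight to that chain (now 33 weeks).
That remains the longest chain; total 33 weeks.

V, N, R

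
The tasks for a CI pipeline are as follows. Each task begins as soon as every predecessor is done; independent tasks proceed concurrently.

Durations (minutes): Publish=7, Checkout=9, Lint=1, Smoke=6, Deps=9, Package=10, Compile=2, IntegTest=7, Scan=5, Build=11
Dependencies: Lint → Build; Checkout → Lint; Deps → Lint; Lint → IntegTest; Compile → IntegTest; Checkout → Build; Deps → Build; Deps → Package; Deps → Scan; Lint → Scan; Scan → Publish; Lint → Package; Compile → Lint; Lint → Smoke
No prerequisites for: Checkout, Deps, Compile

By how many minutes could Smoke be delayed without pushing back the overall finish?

The longest chain is Checkout→Lint→Scan→Publish = 9+1+5+7 = 22; overall finish 22 minutes.
Smoke finishes as early as 16 and must finish by 22.
So Smoke can slip 22 − 16 = 6 minutes.

6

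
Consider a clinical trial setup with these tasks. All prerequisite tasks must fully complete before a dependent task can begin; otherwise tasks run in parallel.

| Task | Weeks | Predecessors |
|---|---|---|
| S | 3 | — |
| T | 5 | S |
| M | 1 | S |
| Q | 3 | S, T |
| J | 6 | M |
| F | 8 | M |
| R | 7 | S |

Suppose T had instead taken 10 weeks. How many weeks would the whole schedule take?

16

Critical path before the change: S→M→F = 3+1+8 = 12 giving 12 weeks.
T is off the critical path — its longest chain is 11 weeks, giving 1 of slack.
The binding chain switches to S→T→Q = 3+10+3 = 16; finish 16 weeks.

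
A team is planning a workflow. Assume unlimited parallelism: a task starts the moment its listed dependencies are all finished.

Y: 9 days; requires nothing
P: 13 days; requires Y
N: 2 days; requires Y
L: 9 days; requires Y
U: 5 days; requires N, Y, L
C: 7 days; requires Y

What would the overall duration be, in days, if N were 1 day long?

23

The binding path is Y→L→U = 9+9+5 = 23; finish at 23 days.
The longest path through N is only 16 days, so N has float 7.
No other chain overtakes it, so the finish is 23 days.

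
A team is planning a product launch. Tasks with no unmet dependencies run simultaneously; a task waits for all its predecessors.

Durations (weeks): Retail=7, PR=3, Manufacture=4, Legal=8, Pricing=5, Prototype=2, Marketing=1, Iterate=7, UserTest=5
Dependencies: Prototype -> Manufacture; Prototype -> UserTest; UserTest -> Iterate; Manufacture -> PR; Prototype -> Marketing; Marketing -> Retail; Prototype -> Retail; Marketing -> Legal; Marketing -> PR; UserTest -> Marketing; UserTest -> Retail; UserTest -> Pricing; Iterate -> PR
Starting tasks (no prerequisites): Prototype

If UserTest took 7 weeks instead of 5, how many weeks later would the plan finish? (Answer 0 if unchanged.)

Actual critical path: Prototype→UserTest→Iterate→PR = 2+5+7+3 = 17 ⇒ 17 weeks.
UserTest is on the critical path; changing it to 7 makes that path 19 weeks.
That remains the longest chain; total 19 weeks.
Change in finish: 19 − 17 = +2 weeks.

2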